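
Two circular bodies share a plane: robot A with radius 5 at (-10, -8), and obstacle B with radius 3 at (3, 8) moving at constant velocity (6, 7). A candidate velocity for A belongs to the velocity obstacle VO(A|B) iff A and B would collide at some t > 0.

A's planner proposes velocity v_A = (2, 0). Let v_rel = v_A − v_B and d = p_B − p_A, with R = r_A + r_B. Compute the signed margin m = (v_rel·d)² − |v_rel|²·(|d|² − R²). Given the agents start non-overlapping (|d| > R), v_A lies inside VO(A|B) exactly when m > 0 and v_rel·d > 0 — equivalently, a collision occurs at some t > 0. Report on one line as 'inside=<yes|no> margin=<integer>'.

d = (13, 16),  |d|² = 425;  R = 5+3 = 8,  c = 425−8² = 361
v_rel = (-4, -7),  |v_rel|² = 65;  v_rel·d = (-4)·(13) + (-7)·(16) = -164
65·t² + 328·t + 361 = 0  ⇒  m = (-164)² − 65·361 = 3431
m = 3431 > 0,  v_rel·d = -164 < 0  ⇒  outside

inside=no margin=3431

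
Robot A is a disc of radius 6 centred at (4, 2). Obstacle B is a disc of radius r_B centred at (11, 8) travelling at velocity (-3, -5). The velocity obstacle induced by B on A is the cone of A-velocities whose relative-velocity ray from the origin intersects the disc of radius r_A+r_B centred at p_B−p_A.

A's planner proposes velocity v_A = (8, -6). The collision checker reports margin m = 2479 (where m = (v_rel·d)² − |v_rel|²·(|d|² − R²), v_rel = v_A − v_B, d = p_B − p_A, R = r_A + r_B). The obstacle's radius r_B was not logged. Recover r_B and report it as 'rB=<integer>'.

m = 2479
d = (7, 6);  v_rel = (11, -1),  |v_rel|² = 122
v_rel×d = (11)·(6) − (-1)·(7) = 73
since m = R²·122 − 73²:  R² = (5329 + 2479) / 122 = 64
R = √64 = 8  ⇒  r_B = 8 − 6 = 2

rB=2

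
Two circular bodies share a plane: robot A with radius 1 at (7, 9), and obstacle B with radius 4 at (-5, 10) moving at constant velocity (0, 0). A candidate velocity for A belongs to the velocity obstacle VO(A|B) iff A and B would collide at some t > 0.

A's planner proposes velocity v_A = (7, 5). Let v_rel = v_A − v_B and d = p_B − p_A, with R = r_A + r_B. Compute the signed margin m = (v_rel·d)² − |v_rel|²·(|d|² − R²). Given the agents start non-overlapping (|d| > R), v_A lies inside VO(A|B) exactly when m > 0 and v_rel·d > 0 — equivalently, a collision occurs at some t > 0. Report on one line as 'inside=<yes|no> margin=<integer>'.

d = (-12, 1),  |d|² = 145;  R = 1+4 = 5,  c = 145−5² = 120
v_rel = (7, 5),  |v_rel|² = 74;  v_rel·d = (7)·(-12) + (5)·(1) = -79
74·t² + 158·t + 120 = 0  ⇒  m = (-79)² − 74·120 = -2639
m = -2639 < 0,  v_rel·d = -79 < 0  ⇒  outside

inside=no margin=-2639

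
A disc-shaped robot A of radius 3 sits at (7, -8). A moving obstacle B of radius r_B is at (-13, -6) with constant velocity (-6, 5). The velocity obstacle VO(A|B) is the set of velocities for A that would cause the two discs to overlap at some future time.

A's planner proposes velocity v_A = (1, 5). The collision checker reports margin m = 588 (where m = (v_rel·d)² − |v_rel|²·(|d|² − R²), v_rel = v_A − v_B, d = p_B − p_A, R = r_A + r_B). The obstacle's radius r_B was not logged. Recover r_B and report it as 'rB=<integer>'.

m = 588
d = (-20, 2);  v_rel = (7, 0),  |v_rel|² = 49
v_rel×d = (7)·(2) − (0)·(-20) = 14
since m = R²·49 − 14²:  R² = (196 + 588) / 49 = 16
R = √16 = 4  ⇒  r_B = 4 − 3 = 1

rB=1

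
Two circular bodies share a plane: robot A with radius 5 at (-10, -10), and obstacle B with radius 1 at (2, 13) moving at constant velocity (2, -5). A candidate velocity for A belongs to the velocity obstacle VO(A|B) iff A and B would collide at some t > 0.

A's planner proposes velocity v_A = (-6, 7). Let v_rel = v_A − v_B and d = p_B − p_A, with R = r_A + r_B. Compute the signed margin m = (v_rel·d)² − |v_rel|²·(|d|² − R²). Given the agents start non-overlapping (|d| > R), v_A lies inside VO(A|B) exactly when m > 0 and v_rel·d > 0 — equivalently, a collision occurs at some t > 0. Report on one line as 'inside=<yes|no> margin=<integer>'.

d = (12, 23),  |d|² = 673;  R = 5+1 = 6,  c = 673−6² = 637
v_rel = (-8, 12),  |v_rel|² = 208;  v_rel·d = (-8)·(12) + (12)·(23) = 180
208·t² − 360·t + 637 = 0  ⇒  m = 180² − 208·637 = -100096
m = -100096 < 0,  v_rel·d = 180 > 0  ⇒  outside

inside=no margin=-100096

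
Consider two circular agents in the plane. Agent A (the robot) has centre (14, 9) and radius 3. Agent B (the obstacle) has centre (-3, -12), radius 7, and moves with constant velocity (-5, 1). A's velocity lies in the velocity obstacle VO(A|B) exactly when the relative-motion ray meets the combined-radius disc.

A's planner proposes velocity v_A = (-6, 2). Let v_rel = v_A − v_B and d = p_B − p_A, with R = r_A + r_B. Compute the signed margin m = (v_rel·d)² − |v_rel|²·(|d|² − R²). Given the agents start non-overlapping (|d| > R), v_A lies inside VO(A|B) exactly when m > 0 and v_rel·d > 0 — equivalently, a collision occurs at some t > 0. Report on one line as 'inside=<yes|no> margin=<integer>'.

d = (-17, -21),  |d|² = 730;  R = 3+7 = 10,  c = 730−10² = 630
v_rel = (-1, 1),  |v_rel|² = 2;  v_rel·d = (-1)·(-17) + (1)·(-21) = -4
2·t² + 8·t + 630 = 0  ⇒  m = (-4)² − 2·630 = -1244
m = -1244 < 0,  v_rel·d = -4 < 0  ⇒  outside

inside=no margin=-1244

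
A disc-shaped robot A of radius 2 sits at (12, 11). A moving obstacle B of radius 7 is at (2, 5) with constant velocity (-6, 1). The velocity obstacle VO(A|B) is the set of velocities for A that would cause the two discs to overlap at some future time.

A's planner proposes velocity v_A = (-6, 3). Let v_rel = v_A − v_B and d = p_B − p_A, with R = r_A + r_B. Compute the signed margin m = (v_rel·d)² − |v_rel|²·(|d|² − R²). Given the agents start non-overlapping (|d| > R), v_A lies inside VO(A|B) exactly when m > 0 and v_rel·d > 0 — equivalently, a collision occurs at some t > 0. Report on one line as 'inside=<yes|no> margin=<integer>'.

d = (-10, -6),  |d|² = 136;  R = 2+7 = 9,  c = 136−9² = 55
v_rel = (0, 2),  |v_rel|² = 4;  v_rel·d = (0)·(-10) + (2)·(-6) = -12
4·t² + 24·t + 55 = 0  ⇒  m = (-12)² − 4·55 = -76
m = -76 < 0,  v_rel·d = -12 < 0  ⇒  outside

inside=no margin=-76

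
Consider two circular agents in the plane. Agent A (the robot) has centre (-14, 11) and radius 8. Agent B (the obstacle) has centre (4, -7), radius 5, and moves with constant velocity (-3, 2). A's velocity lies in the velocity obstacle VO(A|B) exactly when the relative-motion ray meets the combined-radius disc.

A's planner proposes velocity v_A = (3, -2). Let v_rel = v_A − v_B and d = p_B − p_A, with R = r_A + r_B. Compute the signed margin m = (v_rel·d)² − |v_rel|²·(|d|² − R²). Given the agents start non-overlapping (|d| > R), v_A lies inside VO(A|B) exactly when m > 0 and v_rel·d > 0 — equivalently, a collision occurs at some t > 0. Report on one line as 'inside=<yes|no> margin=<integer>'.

d = (18, -18),  |d|² = 648;  R = 8+5 = 13,  c = 648−13² = 479
v_rel = (6, -4),  |v_rel|² = 52;  v_rel·d = (6)·(18) + (-4)·(-18) = 180
52·t² − 360·t + 479 = 0  ⇒  m = 180² − 52·479 = 7492
m = 7492 > 0,  v_rel·d = 180 > 0  ⇒  inside

inside=yes margin=7492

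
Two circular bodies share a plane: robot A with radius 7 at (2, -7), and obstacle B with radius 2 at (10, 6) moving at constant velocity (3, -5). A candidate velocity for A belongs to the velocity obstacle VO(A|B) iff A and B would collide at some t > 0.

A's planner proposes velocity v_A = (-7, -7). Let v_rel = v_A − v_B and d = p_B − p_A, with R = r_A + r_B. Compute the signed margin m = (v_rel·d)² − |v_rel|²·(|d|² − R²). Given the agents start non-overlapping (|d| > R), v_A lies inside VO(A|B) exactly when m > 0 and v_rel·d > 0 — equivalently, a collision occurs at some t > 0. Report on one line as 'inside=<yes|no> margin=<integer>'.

d = (8, 13),  |d|² = 233;  R = 7+2 = 9,  c = 233−9² = 152
v_rel = (-10, -2),  |v_rel|² = 104;  v_rel·d = (-10)·(8) + (-2)·(13) = -106
104·t² + 212·t + 152 = 0  ⇒  m = (-106)² − 104·152 = -4572
m = -4572 < 0,  v_rel·d = -106 < 0  ⇒  outside

inside=no margin=-4572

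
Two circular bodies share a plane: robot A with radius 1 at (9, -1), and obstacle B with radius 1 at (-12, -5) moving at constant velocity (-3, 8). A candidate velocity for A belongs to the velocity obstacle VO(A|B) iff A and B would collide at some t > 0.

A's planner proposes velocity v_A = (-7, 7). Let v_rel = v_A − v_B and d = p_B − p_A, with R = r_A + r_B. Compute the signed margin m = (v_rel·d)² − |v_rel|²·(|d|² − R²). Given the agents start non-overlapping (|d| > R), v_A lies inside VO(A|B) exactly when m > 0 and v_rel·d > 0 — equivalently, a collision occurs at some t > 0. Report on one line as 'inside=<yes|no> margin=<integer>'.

d = (-21, -4),  |d|² = 457;  R = 1+1 = 2,  c = 457−2² = 453
v_rel = (-4, -1),  |v_rel|² = 17;  v_rel·d = (-4)·(-21) + (-1)·(-4) = 88
17·t² − 176·t + 453 = 0  ⇒  m = 88² − 17·453 = 43
m = 43 > 0,  v_rel·d = 88 > 0  ⇒  inside

inside=yes margin=43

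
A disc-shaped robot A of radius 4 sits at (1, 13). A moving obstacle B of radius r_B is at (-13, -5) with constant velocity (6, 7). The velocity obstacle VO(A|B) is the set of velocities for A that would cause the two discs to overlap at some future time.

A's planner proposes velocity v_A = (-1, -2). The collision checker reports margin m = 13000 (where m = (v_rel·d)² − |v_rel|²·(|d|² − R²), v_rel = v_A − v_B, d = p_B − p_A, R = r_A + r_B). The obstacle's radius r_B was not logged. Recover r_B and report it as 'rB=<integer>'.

m = 13000
d = (-14, -18);  v_rel = (-7, -9),  |v_rel|² = 130
v_rel×d = (-7)·(-18) − (-9)·(-14) = 0
since m = R²·130 − 0²:  R² = (0 + 13000) / 130 = 100
R = √100 = 10  ⇒  r_B = 10 − 4 = 6

rB=6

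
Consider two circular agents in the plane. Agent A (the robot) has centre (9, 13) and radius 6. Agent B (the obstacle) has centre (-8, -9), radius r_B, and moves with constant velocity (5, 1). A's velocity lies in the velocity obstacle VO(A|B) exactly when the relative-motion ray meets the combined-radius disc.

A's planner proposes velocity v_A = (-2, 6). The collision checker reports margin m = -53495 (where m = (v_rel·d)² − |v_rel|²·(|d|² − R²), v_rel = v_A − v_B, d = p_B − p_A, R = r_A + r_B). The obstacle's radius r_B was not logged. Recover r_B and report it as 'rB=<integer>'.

m = -53495
d = (-17, -22);  v_rel = (-7, 5),  |v_rel|² = 74
v_rel×d = (-7)·(-22) − (5)·(-17) = 239
since m = R²·74 − 239²:  R² = (57121 + -53495) / 74 = 49
R = √49 = 7  ⇒  r_B = 7 − 6 = 1

rB=1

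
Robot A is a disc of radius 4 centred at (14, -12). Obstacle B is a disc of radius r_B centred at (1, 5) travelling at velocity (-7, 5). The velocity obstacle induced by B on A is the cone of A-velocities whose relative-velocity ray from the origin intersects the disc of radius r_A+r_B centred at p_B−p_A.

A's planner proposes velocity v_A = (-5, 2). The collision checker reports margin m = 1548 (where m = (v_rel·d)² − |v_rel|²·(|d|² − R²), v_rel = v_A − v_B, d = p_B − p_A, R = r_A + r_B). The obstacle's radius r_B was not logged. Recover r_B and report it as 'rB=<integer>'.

m = 1548
d = (-13, 17);  v_rel = (2, -3),  |v_rel|² = 13
v_rel×d = (2)·(17) − (-3)·(-13) = -5
since m = R²·13 − (-5)²:  R² = (25 + 1548) / 13 = 121
R = √121 = 11  ⇒  r_B = 11 − 4 = 7

rB=7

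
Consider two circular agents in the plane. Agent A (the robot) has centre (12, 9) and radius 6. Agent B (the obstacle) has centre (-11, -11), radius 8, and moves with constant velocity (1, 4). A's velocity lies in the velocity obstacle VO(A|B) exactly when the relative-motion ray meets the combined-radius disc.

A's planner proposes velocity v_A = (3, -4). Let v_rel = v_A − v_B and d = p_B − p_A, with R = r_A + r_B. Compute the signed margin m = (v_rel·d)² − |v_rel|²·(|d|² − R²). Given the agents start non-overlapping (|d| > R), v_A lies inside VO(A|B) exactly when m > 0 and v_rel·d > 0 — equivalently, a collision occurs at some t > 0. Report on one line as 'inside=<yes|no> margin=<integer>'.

d = (-23, -20),  |d|² = 929;  R = 6+8 = 14,  c = 929−14² = 733
v_rel = (2, -8),  |v_rel|² = 68;  v_rel·d = (2)·(-23) + (-8)·(-20) = 114
68·t² − 228·t + 733 = 0  ⇒  m = 114² − 68·733 = -36848
m = -36848 < 0,  v_rel·d = 114 > 0  ⇒  outside

inside=no margin=-36848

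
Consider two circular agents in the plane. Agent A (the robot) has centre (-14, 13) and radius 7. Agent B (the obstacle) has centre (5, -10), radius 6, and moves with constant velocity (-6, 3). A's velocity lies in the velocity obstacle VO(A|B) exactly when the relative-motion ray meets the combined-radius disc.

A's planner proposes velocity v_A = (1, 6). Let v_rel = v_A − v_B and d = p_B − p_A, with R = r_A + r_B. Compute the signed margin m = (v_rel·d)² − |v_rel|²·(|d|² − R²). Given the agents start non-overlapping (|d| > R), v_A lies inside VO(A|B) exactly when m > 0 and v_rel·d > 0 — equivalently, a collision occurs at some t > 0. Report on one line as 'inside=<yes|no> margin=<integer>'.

d = (19, -23),  |d|² = 890;  R = 7+6 = 13,  c = 890−13² = 721
v_rel = (7, 3),  |v_rel|² = 58;  v_rel·d = (7)·(19) + (3)·(-23) = 64
58·t² − 128·t + 721 = 0  ⇒  m = 64² − 58·721 = -37722
m = -37722 < 0,  v_rel·d = 64 > 0  ⇒  outside

inside=no margin=-37722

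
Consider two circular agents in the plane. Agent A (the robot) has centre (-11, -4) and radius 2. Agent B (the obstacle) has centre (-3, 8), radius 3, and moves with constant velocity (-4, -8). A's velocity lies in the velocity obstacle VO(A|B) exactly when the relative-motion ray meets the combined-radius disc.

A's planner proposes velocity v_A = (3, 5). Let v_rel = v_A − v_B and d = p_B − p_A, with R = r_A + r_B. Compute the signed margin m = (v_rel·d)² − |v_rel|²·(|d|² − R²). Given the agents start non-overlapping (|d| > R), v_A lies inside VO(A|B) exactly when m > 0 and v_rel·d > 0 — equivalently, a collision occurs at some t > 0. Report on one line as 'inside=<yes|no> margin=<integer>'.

d = (8, 12),  |d|² = 208;  R = 2+3 = 5,  c = 208−5² = 183
v_rel = (7, 13),  |v_rel|² = 218;  v_rel·d = (7)·(8) + (13)·(12) = 212
218·t² − 424·t + 183 = 0  ⇒  m = 212² − 218·183 = 5050
m = 5050 > 0,  v_rel·d = 212 > 0  ⇒  inside

inside=yes margin=5050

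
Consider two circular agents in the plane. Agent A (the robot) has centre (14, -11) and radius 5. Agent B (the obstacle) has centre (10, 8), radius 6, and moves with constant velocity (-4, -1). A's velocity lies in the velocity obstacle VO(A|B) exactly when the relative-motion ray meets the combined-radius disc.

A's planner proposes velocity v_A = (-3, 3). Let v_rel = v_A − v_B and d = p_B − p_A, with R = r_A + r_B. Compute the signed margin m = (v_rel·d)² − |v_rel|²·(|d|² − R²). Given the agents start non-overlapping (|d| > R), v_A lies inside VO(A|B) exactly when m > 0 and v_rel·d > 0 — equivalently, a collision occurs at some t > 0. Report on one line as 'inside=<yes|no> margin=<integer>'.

d = (-4, 19),  |d|² = 377;  R = 5+6 = 11,  c = 377−11² = 256
v_rel = (1, 4),  |v_rel|² = 17;  v_rel·d = (1)·(-4) + (4)·(19) = 72
17·t² − 144·t + 256 = 0  ⇒  m = 72² − 17·256 = 832
m = 832 > 0,  v_rel·d = 72 > 0  ⇒  inside

inside=yes margin=832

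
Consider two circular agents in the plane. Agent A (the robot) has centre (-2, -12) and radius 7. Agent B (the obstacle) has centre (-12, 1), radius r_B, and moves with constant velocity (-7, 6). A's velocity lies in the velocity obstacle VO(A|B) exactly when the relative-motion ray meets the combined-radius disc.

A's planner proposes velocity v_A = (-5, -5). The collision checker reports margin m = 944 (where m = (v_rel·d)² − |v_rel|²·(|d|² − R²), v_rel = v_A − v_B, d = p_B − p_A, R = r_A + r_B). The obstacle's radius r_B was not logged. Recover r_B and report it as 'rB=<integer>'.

m = 944
d = (-10, 13);  v_rel = (2, -11),  |v_rel|² = 125
v_rel×d = (2)·(13) − (-11)·(-10) = -84
since m = R²·125 − (-84)²:  R² = (7056 + 944) / 125 = 64
R = √64 = 8  ⇒  r_B = 8 − 7 = 1

rB=1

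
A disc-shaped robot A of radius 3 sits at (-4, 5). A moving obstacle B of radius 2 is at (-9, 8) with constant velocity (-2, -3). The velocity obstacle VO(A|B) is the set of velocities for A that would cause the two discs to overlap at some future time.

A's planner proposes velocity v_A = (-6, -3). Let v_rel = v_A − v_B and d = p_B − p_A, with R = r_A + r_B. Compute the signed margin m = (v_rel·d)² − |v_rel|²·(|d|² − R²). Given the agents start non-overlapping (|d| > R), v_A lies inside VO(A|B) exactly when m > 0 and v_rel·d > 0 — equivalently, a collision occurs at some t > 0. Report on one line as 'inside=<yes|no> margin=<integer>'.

d = (-5, 3),  |d|² = 34;  R = 3+2 = 5,  c = 34−5² = 9
v_rel = (-4, 0),  |v_rel|² = 16;  v_rel·d = (-4)·(-5) + (0)·(3) = 20
16·t² − 40·t + 9 = 0  ⇒  m = 20² − 16·9 = 256
m = 256 > 0,  v_rel·d = 20 > 0  ⇒  inside

inside=yes margin=256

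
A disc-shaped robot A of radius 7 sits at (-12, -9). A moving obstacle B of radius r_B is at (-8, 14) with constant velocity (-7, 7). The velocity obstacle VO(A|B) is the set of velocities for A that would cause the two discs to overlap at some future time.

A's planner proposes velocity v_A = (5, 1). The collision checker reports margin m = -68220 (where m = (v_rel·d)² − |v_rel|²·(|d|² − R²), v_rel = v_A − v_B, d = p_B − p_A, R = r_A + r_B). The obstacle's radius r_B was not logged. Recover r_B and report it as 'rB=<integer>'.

m = -68220
d = (4, 23);  v_rel = (12, -6),  |v_rel|² = 180
v_rel×d = (12)·(23) − (-6)·(4) = 300
since m = R²·180 − 300²:  R² = (90000 + -68220) / 180 = 121
R = √121 = 11  ⇒  r_B = 11 − 7 = 4

rB=4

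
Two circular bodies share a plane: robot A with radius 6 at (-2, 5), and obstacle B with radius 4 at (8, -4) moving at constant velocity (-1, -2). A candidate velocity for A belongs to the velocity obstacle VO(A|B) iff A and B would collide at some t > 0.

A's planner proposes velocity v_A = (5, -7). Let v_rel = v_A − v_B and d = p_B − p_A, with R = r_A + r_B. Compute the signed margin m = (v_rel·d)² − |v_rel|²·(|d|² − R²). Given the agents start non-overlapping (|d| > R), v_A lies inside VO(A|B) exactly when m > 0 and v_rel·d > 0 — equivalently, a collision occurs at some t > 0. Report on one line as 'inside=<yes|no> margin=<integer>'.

d = (10, -9),  |d|² = 181;  R = 6+4 = 10,  c = 181−10² = 81
v_rel = (6, -5),  |v_rel|² = 61;  v_rel·d = (6)·(10) + (-5)·(-9) = 105
61·t² − 210·t + 81 = 0  ⇒  m = 105² − 61·81 = 6084
m = 6084 > 0,  v_rel·d = 105 > 0  ⇒  inside

inside=yes margin=6084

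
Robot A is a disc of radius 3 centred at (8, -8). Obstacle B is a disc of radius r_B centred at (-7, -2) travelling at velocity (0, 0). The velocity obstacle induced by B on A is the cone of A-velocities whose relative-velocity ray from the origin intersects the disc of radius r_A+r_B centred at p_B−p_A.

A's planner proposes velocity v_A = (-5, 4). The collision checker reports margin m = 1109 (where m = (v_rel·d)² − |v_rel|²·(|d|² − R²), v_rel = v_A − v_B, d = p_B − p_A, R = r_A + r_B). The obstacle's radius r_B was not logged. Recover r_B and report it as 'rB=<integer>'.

m = 1109
d = (-15, 6);  v_rel = (-5, 4),  |v_rel|² = 41
v_rel×d = (-5)·(6) − (4)·(-15) = 30
since m = R²·41 − 30²:  R² = (900 + 1109) / 41 = 49
R = √49 = 7  ⇒  r_B = 7 − 3 = 4

rB=4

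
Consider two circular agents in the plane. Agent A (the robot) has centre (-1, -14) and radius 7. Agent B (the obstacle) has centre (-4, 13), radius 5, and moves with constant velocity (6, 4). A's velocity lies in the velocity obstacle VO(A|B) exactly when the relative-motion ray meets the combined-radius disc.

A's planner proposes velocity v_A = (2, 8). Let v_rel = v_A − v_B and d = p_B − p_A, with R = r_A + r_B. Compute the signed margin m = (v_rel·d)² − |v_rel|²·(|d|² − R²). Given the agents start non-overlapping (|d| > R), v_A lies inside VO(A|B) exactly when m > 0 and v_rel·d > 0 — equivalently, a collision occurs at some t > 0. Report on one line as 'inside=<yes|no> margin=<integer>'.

d = (-3, 27),  |d|² = 738;  R = 7+5 = 12,  c = 738−12² = 594
v_rel = (-4, 4),  |v_rel|² = 32;  v_rel·d = (-4)·(-3) + (4)·(27) = 120
32·t² − 240·t + 594 = 0  ⇒  m = 120² − 32·594 = -4608
m = -4608 < 0,  v_rel·d = 120 > 0  ⇒  outside

inside=no margin=-4608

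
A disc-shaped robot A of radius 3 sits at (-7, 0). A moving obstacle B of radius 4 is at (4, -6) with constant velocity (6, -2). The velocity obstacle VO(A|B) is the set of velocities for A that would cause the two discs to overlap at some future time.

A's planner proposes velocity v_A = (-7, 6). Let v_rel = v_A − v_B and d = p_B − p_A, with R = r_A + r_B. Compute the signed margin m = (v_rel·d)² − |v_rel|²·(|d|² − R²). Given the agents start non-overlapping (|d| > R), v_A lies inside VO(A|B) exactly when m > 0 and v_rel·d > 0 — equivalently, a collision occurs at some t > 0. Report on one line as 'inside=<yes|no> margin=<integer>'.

d = (11, -6),  |d|² = 157;  R = 3+4 = 7,  c = 157−7² = 108
v_rel = (-13, 8),  |v_rel|² = 233;  v_rel·d = (-13)·(11) + (8)·(-6) = -191
233·t² + 382·t + 108 = 0  ⇒  m = (-191)² − 233·108 = 11317
m = 11317 > 0,  v_rel·d = -191 < 0  ⇒  outside

inside=no margin=11317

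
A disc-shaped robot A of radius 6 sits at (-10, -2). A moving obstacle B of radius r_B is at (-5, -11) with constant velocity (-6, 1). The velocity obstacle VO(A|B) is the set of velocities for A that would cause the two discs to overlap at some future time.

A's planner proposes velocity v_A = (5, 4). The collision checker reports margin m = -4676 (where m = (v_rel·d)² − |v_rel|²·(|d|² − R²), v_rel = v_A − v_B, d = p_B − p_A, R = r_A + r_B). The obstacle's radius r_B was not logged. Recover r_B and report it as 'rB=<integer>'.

m = -4676
d = (5, -9);  v_rel = (11, 3),  |v_rel|² = 130
v_rel×d = (11)·(-9) − (3)·(5) = -114
since m = R²·130 − (-114)²:  R² = (12996 + -4676) / 130 = 64
R = √64 = 8  ⇒  r_B = 8 − 6 = 2

rB=2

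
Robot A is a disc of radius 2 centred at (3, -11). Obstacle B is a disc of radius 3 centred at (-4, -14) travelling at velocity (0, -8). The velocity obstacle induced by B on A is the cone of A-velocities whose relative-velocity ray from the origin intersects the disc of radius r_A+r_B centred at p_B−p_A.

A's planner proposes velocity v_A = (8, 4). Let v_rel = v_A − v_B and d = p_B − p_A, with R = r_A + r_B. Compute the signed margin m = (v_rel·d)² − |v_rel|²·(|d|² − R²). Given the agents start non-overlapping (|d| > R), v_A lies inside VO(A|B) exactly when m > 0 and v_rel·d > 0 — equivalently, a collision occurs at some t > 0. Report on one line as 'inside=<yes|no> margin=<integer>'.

d = (-7, -3),  |d|² = 58;  R = 2+3 = 5,  c = 58−5² = 33
v_rel = (8, 12),  |v_rel|² = 208;  v_rel·d = (8)·(-7) + (12)·(-3) = -92
208·t² + 184·t + 33 = 0  ⇒  m = (-92)² − 208·33 = 1600
m = 1600 > 0,  v_rel·d = -92 < 0  ⇒  outside

inside=no margin=1600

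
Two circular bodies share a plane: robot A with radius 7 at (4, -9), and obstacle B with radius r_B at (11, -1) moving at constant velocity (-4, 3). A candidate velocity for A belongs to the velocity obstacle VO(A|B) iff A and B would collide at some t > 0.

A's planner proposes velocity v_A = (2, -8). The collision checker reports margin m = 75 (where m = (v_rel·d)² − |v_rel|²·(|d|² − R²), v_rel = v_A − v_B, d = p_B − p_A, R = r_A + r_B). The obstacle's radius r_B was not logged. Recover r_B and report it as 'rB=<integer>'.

m = 75
d = (7, 8);  v_rel = (6, -11),  |v_rel|² = 157
v_rel×d = (6)·(8) − (-11)·(7) = 125
since m = R²·157 − 125²:  R² = (15625 + 75) / 157 = 100
R = √100 = 10  ⇒  r_B = 10 − 7 = 3

rB=3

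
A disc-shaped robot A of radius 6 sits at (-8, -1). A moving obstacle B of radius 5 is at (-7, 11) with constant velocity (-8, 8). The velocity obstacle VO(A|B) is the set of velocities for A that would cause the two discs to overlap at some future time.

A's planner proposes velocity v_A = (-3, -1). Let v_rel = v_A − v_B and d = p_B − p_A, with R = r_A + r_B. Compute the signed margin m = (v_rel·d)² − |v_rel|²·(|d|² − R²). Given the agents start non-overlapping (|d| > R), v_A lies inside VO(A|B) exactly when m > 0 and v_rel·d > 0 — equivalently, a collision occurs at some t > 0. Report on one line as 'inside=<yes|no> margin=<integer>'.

d = (1, 12),  |d|² = 145;  R = 6+5 = 11,  c = 145−11² = 24
v_rel = (5, -9),  |v_rel|² = 106;  v_rel·d = (5)·(1) + (-9)·(12) = -103
106·t² + 206·t + 24 = 0  ⇒  m = (-103)² − 106·24 = 8065
m = 8065 > 0,  v_rel·d = -103 < 0  ⇒  outside

inside=no margin=8065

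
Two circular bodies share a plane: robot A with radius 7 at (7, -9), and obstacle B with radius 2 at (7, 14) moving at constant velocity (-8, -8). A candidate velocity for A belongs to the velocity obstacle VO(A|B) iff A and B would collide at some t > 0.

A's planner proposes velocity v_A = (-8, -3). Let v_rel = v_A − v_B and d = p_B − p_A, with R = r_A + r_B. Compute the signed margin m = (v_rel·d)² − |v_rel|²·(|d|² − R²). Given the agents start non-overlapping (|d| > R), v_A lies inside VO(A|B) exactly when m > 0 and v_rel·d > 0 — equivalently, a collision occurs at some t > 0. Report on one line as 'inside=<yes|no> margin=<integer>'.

d = (0, 23),  |d|² = 529;  R = 7+2 = 9,  c = 529−9² = 448
v_rel = (0, 5),  |v_rel|² = 25;  v_rel·d = (0)·(0) + (5)·(23) = 115
25·t² − 230·t + 448 = 0  ⇒  m = 115² − 25·448 = 2025
m = 2025 > 0,  v_rel·d = 115 > 0  ⇒  inside

inside=yes margin=2025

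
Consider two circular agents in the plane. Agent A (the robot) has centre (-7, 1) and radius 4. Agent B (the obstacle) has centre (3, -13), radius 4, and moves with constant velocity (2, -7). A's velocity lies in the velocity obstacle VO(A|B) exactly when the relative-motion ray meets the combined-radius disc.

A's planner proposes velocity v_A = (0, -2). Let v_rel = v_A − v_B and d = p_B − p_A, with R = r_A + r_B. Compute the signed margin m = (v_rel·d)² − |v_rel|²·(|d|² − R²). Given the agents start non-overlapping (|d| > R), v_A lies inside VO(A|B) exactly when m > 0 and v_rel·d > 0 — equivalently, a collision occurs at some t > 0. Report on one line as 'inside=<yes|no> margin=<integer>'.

d = (10, -14),  |d|² = 296;  R = 4+4 = 8,  c = 296−8² = 232
v_rel = (-2, 5),  |v_rel|² = 29;  v_rel·d = (-2)·(10) + (5)·(-14) = -90
29·t² + 180·t + 232 = 0  ⇒  m = (-90)² − 29·232 = 1372
m = 1372 > 0,  v_rel·d = -90 < 0  ⇒  outside

inside=no margin=1372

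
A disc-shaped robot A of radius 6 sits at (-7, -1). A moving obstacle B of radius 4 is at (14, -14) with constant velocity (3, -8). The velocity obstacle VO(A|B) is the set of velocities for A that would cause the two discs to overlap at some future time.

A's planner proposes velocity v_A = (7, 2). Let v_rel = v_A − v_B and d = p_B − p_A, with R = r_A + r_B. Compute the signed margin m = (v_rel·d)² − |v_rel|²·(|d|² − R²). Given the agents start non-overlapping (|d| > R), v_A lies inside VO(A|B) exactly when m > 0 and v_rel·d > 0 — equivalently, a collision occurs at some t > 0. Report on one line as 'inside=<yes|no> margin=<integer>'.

d = (21, -13),  |d|² = 610;  R = 6+4 = 10,  c = 610−10² = 510
v_rel = (4, 10),  |v_rel|² = 116;  v_rel·d = (4)·(21) + (10)·(-13) = -46
116·t² + 92·t + 510 = 0  ⇒  m = (-46)² − 116·510 = -57044
m = -57044 < 0,  v_rel·d = -46 < 0  ⇒  outside

inside=no margin=-57044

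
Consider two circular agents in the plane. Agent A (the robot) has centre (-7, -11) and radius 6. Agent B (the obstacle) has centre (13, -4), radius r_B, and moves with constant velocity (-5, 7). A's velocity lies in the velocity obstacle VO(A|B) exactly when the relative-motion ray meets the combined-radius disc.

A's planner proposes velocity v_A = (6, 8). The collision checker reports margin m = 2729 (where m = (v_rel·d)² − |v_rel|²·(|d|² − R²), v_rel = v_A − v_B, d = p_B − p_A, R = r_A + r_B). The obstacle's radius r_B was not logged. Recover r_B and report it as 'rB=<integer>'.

m = 2729
d = (20, 7);  v_rel = (11, 1),  |v_rel|² = 122
v_rel×d = (11)·(7) − (1)·(20) = 57
since m = R²·122 − 57²:  R² = (3249 + 2729) / 122 = 49
R = √49 = 7  ⇒  r_B = 7 − 6 = 1

rB=1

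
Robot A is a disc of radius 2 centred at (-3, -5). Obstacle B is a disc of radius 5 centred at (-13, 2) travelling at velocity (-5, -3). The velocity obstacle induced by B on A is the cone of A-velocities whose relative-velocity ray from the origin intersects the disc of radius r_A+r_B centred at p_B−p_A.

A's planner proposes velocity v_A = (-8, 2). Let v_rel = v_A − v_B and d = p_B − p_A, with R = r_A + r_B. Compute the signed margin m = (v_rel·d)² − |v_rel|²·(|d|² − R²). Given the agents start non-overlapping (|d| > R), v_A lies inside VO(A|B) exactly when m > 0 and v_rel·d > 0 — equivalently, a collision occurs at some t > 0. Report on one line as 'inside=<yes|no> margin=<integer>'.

d = (-10, 7),  |d|² = 149;  R = 2+5 = 7,  c = 149−7² = 100
v_rel = (-3, 5),  |v_rel|² = 34;  v_rel·d = (-3)·(-10) + (5)·(7) = 65
34·t² − 130·t + 100 = 0  ⇒  m = 65² − 34·100 = 825
m = 825 > 0,  v_rel·d = 65 > 0  ⇒  inside

inside=yes margin=825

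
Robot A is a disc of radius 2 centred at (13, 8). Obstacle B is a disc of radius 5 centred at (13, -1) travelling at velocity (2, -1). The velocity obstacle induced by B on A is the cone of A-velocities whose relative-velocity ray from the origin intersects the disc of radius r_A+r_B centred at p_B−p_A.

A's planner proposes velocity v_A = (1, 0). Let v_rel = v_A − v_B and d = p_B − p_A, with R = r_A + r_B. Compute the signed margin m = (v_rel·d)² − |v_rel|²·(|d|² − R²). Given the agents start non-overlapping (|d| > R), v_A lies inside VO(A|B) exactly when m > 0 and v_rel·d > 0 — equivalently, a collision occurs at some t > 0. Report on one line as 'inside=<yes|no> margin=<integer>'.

d = (0, -9),  |d|² = 81;  R = 2+5 = 7,  c = 81−7² = 32
v_rel = (-1, 1),  |v_rel|² = 2;  v_rel·d = (-1)·(0) + (1)·(-9) = -9
2·t² + 18·t + 32 = 0  ⇒  m = (-9)² − 2·32 = 17
m = 17 > 0,  v_rel·d = -9 < 0  ⇒  outside

inside=no margin=17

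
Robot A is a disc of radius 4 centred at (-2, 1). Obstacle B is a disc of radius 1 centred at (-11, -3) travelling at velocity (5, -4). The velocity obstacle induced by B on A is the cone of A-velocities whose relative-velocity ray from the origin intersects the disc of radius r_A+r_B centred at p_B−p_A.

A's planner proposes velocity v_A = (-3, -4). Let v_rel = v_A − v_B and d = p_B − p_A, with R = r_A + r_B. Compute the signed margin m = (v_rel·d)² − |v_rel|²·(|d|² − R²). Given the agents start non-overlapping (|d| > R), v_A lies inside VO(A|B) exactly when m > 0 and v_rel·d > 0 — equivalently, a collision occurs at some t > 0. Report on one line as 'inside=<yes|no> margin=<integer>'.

d = (-9, -4),  |d|² = 97;  R = 4+1 = 5,  c = 97−5² = 72
v_rel = (-8, 0),  |v_rel|² = 64;  v_rel·d = (-8)·(-9) + (0)·(-4) = 72
64·t² − 144·t + 72 = 0  ⇒  m = 72² − 64·72 = 576
m = 576 > 0,  v_rel·d = 72 > 0  ⇒  inside

inside=yes margin=576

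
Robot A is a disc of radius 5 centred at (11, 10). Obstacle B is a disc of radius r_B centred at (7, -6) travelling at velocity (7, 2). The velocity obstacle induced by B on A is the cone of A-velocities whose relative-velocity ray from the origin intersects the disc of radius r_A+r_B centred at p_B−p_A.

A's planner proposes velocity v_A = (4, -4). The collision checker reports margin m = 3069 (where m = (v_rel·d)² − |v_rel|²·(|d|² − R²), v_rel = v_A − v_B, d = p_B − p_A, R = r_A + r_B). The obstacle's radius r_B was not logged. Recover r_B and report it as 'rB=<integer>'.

m = 3069
d = (-4, -16);  v_rel = (-3, -6),  |v_rel|² = 45
v_rel×d = (-3)·(-16) − (-6)·(-4) = 24
since m = R²·45 − 24²:  R² = (576 + 3069) / 45 = 81
R = √81 = 9  ⇒  r_B = 9 − 5 = 4

rB=4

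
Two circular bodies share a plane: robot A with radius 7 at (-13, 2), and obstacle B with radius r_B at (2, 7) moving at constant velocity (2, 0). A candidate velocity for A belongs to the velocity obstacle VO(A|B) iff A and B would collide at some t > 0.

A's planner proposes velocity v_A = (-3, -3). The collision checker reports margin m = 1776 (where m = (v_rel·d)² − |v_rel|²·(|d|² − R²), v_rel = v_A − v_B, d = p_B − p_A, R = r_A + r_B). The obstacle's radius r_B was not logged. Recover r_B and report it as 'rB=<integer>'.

m = 1776
d = (15, 5);  v_rel = (-5, -3),  |v_rel|² = 34
v_rel×d = (-5)·(5) − (-3)·(15) = 20
since m = R²·34 − 20²:  R² = (400 + 1776) / 34 = 64
R = √64 = 8  ⇒  r_B = 8 − 7 = 1

rB=1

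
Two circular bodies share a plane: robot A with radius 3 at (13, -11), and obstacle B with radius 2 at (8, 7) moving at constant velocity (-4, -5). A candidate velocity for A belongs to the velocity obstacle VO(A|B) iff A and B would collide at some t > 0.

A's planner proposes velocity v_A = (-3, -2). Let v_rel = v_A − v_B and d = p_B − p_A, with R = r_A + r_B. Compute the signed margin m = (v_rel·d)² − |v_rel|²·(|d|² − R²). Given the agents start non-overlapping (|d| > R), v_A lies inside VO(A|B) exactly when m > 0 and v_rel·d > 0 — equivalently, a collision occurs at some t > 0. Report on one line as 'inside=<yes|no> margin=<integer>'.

d = (-5, 18),  |d|² = 349;  R = 3+2 = 5,  c = 349−5² = 324
v_rel = (1, 3),  |v_rel|² = 10;  v_rel·d = (1)·(-5) + (3)·(18) = 49
10·t² − 98·t + 324 = 0  ⇒  m = 49² − 10·324 = -839
m = -839 < 0,  v_rel·d = 49 > 0  ⇒  outside

inside=no margin=-839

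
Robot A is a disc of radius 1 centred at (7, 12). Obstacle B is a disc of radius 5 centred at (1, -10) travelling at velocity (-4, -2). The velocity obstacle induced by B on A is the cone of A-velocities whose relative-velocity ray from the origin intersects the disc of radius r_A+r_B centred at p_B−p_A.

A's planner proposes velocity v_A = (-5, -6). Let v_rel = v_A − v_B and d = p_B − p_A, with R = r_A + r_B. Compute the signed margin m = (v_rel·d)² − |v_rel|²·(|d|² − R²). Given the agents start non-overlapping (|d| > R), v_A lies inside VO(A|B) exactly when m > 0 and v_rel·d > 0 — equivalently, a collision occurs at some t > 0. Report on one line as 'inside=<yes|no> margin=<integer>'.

d = (-6, -22),  |d|² = 520;  R = 1+5 = 6,  c = 520−6² = 484
v_rel = (-1, -4),  |v_rel|² = 17;  v_rel·d = (-1)·(-6) + (-4)·(-22) = 94
17·t² − 188·t + 484 = 0  ⇒  m = 94² − 17·484 = 608
m = 608 > 0,  v_rel·d = 94 > 0  ⇒  inside

inside=yes margin=608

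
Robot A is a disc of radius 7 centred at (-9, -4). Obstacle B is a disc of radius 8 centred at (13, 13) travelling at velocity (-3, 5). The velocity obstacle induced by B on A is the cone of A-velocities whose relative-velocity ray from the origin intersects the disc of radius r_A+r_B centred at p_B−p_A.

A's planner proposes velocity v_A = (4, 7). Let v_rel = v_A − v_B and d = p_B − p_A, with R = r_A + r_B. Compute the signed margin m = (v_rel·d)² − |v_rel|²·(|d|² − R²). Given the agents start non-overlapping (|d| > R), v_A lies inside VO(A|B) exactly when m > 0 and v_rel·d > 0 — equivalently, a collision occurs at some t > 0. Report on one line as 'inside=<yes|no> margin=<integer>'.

d = (22, 17),  |d|² = 773;  R = 7+8 = 15,  c = 773−15² = 548
v_rel = (7, 2),  |v_rel|² = 53;  v_rel·d = (7)·(22) + (2)·(17) = 188
53·t² − 376·t + 548 = 0  ⇒  m = 188² − 53·548 = 6300
m = 6300 > 0,  v_rel·d = 188 > 0  ⇒  inside

inside=yes margin=6300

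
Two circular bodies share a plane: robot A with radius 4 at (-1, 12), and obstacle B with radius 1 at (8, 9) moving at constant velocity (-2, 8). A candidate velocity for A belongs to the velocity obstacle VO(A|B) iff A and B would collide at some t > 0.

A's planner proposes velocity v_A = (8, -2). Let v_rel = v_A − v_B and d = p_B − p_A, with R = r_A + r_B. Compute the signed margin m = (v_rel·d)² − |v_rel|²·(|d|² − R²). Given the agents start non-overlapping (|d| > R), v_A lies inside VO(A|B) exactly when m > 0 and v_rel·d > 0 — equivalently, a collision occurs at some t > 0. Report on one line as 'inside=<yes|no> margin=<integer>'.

d = (9, -3),  |d|² = 90;  R = 4+1 = 5,  c = 90−5² = 65
v_rel = (10, -10),  |v_rel|² = 200;  v_rel·d = (10)·(9) + (-10)·(-3) = 120
200·t² − 240·t + 65 = 0  ⇒  m = 120² − 200·65 = 1400
m = 1400 > 0,  v_rel·d = 120 > 0  ⇒  inside

inside=yes margin=1400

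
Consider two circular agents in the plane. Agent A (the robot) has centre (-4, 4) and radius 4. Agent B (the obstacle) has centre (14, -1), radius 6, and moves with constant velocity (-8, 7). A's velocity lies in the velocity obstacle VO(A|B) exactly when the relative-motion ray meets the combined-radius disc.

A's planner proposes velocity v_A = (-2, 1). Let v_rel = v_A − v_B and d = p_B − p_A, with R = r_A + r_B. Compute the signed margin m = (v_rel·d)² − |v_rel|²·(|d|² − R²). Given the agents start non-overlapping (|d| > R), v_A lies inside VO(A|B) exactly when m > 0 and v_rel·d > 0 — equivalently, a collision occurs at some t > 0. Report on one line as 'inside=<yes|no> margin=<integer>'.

d = (18, -5),  |d|² = 349;  R = 4+6 = 10,  c = 349−10² = 249
v_rel = (6, -6),  |v_rel|² = 72;  v_rel·d = (6)·(18) + (-6)·(-5) = 138
72·t² − 276·t + 249 = 0  ⇒  m = 138² − 72·249 = 1116
m = 1116 > 0,  v_rel·d = 138 > 0  ⇒  inside

inside=yes margin=1116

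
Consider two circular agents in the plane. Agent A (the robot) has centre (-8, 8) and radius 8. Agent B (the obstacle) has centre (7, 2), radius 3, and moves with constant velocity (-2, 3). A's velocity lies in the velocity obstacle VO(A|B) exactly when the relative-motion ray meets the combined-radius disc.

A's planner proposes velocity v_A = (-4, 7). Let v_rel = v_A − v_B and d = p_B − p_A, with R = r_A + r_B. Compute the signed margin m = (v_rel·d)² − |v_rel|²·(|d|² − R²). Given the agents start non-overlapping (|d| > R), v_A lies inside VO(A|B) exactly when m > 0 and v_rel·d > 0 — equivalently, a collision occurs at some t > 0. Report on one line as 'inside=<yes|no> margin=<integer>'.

d = (15, -6),  |d|² = 261;  R = 8+3 = 11,  c = 261−11² = 140
v_rel = (-2, 4),  |v_rel|² = 20;  v_rel·d = (-2)·(15) + (4)·(-6) = -54
20·t² + 108·t + 140 = 0  ⇒  m = (-54)² − 20·140 = 116
m = 116 > 0,  v_rel·d = -54 < 0  ⇒  outside

inside=no margin=116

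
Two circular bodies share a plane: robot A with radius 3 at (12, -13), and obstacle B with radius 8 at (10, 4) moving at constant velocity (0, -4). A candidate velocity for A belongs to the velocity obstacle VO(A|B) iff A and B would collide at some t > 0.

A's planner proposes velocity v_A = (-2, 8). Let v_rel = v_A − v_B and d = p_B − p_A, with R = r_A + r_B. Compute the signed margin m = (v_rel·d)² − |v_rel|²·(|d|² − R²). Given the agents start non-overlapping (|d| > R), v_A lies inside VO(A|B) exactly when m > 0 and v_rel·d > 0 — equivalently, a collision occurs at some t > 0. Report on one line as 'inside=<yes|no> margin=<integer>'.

d = (-2, 17),  |d|² = 293;  R = 3+8 = 11,  c = 293−11² = 172
v_rel = (-2, 12),  |v_rel|² = 148;  v_rel·d = (-2)·(-2) + (12)·(17) = 208
148·t² − 416·t + 172 = 0  ⇒  m = 208² − 148·172 = 17808
m = 17808 > 0,  v_rel·d = 208 > 0  ⇒  inside

inside=yes margin=17808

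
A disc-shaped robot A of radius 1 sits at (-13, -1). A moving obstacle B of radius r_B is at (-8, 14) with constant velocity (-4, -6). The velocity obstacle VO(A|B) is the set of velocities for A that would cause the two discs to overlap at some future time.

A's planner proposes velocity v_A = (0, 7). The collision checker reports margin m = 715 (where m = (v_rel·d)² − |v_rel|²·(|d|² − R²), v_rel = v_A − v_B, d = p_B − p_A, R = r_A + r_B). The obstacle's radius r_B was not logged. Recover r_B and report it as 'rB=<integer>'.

m = 715
d = (5, 15);  v_rel = (4, 13),  |v_rel|² = 185
v_rel×d = (4)·(15) − (13)·(5) = -5
since m = R²·185 − (-5)²:  R² = (25 + 715) / 185 = 4
R = √4 = 2  ⇒  r_B = 2 − 1 = 1

rB=1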